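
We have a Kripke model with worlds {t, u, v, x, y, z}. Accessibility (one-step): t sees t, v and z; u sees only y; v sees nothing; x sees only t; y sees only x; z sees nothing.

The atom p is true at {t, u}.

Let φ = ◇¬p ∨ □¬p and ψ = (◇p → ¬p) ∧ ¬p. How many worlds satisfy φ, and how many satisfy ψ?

5 and 4

For ◇¬p ∨ □¬p:
t: ◇¬p is T, □¬p is F. ✓
u: ◇¬p is T, □¬p is T. ✓
v: ◇¬p is F, □¬p is T. ✓
x: ◇¬p is F, □¬p is F. ✗
y: ◇¬p is T, □¬p is T. ✓
z: ◇¬p is F, □¬p is T. ✓
— 5 worlds.
For (◇p → ¬p) ∧ ¬p:
t: ◇p → ¬p is F, ¬p is F. ✗
u: ◇p → ¬p is T, ¬p is F. ✗
v: ◇p → ¬p is T, ¬p is T. ✓
x: ◇p → ¬p is T, ¬p is T. ✓
y: ◇p → ¬p is T, ¬p is T. ✓
z: ◇p → ¬p is T, ¬p is T. ✓
— 4 worlds.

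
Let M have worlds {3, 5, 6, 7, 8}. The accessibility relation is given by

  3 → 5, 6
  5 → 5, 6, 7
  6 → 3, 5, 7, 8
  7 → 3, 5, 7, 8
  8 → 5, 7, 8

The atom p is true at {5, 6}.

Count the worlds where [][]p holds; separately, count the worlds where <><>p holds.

0 and 5

For [][]p:
3: successors {5, 6}; []p there: 5:F, 6:F. ✗
5: successors {5, 6, 7}; []p there: 5:F, 6:F, 7:F. ✗
6: successors {3, 5, 7, 8}; []p there: 3:T, 5:F, 7:F, 8:F. ✗
7: successors {3, 5, 7, 8}; []p there: 3:T, 5:F, 7:F, 8:F. ✗
8: successors {5, 7, 8}; []p there: 5:F, 7:F, 8:F. ✗
— 0 worlds.
For <><>p:
3: successors {5, 6}; <>p there: 5:T, 6:T. ✓
5: successors {5, 6, 7}; <>p there: 5:T, 6:T, 7:T. ✓
6: successors {3, 5, 7, 8}; <>p there: 3:T, 5:T, 7:T, 8:T. ✓
7: successors {3, 5, 7, 8}; <>p there: 3:T, 5:T, 7:T, 8:T. ✓
8: successors {5, 7, 8}; <>p there: 5:T, 7:T, 8:T. ✓
— 5 worlds.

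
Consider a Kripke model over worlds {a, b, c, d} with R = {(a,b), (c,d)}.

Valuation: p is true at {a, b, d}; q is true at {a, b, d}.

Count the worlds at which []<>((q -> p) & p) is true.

2

a: successors {b}; <>((q -> p) & p) there: b:F. ✗
b: no successors, so []<>((q -> p) & p) holds vacuously. ✓
c: successors {d}; <>((q -> p) & p) there: d:F. ✗
d: no successors, so []<>((q -> p) & p) holds vacuously. ✓
Satisfying worlds: {b, d}.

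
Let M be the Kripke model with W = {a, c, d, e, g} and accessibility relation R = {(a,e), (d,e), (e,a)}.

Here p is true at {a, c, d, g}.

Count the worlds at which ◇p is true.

a: successors {e}; p there: e:F. ✗
c: no successors, so ◇p fails. ✗
d: successors {e}; p there: e:F. ✗
e: successors {a}; p there: a:T. ✓
g: no successors, so ◇p fails. ✗
Satisfying worlds: {e}.

1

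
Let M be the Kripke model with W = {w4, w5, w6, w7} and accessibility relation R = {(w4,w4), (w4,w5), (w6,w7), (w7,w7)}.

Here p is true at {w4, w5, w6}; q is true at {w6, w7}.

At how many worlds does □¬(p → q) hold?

2

w4: successors {w4, w5}; ¬(p → q) there: w4:T, w5:T. ✓
w5: no successors, so □¬(p → q) holds vacuously. ✓
w6: successors {w7}; ¬(p → q) there: w7:F. ✗
w7: successors {w7}; ¬(p → q) there: w7:F. ✗
Satisfying worlds: {w4, w5}.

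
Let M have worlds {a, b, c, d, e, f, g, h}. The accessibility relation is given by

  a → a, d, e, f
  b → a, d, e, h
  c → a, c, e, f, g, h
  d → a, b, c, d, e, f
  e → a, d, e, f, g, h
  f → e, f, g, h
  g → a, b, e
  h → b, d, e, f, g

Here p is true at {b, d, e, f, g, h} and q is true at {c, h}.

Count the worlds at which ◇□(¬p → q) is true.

7

a: successors {a, d, e, f}; □(¬p → q) there: a:F, d:F, e:F, f:T. ✓
b: successors {a, d, e, h}; □(¬p → q) there: a:F, d:F, e:F, h:T. ✓
c: successors {a, c, e, f, g, h}; □(¬p → q) there: a:F, c:F, e:F, f:T, g:F, h:T. ✓
d: successors {a, b, c, d, e, f}; □(¬p → q) there: a:F, b:F, c:F, d:F, e:F, f:T. ✓
e: successors {a, d, e, f, g, h}; □(¬p → q) there: a:F, d:F, e:F, f:T, g:F, h:T. ✓
f: successors {e, f, g, h}; □(¬p → q) there: e:F, f:T, g:F, h:T. ✓
g: successors {a, b, e}; □(¬p → q) there: a:F, b:F, e:F. ✗
h: successors {b, d, e, f, g}; □(¬p → q) there: b:F, d:F, e:F, f:T, g:F. ✓
Satisfying worlds: {a, b, c, d, e, f, h}.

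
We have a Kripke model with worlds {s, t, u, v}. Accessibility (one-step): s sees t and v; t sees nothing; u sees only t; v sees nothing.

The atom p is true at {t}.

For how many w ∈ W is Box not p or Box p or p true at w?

3

s: Box not p or Box p is F, p is F. ✗
t: Box not p or Box p is T, p is T. ✓
u: Box not p or Box p is T, p is F. ✓
v: Box not p or Box p is T, p is F. ✓
Satisfying worlds: {t, u, v}.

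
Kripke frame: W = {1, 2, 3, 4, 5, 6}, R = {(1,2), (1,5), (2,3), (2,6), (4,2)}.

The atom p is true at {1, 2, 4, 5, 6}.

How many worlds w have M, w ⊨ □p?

5

1: successors {2, 5}; p there: 2:T, 5:T. ✓
2: successors {3, 6}; p there: 3:F, 6:T. ✗
3: no successors, so □p holds vacuously. ✓
4: successors {2}; p there: 2:T. ✓
5: no successors, so □p holds vacuously. ✓
6: no successors, so □p holds vacuously. ✓
Satisfying worlds: {1, 3, 4, 5, 6}.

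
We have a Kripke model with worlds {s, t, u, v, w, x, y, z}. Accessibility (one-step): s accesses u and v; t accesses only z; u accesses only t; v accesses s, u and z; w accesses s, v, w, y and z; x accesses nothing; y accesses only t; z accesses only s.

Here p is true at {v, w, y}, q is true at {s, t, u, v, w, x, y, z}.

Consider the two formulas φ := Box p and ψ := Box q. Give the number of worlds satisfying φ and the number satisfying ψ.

For Box p:
s: successors {u, v}; p there: u:F, v:T. ✗
t: successors {z}; p there: z:F. ✗
u: successors {t}; p there: t:F. ✗
v: successors {s, u, z}; p there: s:F, u:F, z:F. ✗
w: successors {s, v, w, y, z}; p there: s:F, v:T, w:T, y:T, z:F. ✗
x: no successors, so Box p holds vacuously. ✓
y: successors {t}; p there: t:F. ✗
z: successors {s}; p there: s:F. ✗
— 1 world.
For Box q:
s: successors {u, v}; q there: u:T, v:T. ✓
t: successors {z}; q there: z:T. ✓
u: successors {t}; q there: t:T. ✓
v: successors {s, u, z}; q there: s:T, u:T, z:T. ✓
w: successors {s, v, w, y, z}; q there: s:T, v:T, w:T, y:T, z:T. ✓
x: no successors, so Box q holds vacuously. ✓
y: successors {t}; q there: t:T. ✓
z: successors {s}; q there: s:T. ✓
— 8 worlds.

1 and 8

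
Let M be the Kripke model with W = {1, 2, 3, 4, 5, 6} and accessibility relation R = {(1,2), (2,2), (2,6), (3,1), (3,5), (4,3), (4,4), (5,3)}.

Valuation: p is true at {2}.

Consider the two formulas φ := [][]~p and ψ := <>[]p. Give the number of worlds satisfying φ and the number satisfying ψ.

3 and 2

For [][]~p:
1: successors {2}; []~p there: 2:F. ✗
2: successors {2, 6}; []~p there: 2:F, 6:T. ✗
3: successors {1, 5}; []~p there: 1:F, 5:T. ✗
4: successors {3, 4}; []~p there: 3:T, 4:T. ✓
5: successors {3}; []~p there: 3:T. ✓
6: no successors, so [][]~p holds vacuously. ✓
— 3 worlds.
For <>[]p:
1: successors {2}; []p there: 2:F. ✗
2: successors {2, 6}; []p there: 2:F, 6:T. ✓
3: successors {1, 5}; []p there: 1:T, 5:F. ✓
4: successors {3, 4}; []p there: 3:F, 4:F. ✗
5: successors {3}; []p there: 3:F. ✗
6: no successors, so <>[]p fails. ✗
— 2 worlds.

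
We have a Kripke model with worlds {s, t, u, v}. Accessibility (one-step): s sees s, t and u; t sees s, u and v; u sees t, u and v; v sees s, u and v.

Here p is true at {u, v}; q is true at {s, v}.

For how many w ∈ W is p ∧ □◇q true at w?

2

s: p is F, □◇q is T. ✗
t: p is F, □◇q is T. ✗
u: p is T, □◇q is T. ✓
v: p is T, □◇q is T. ✓
Satisfying worlds: {u, v}.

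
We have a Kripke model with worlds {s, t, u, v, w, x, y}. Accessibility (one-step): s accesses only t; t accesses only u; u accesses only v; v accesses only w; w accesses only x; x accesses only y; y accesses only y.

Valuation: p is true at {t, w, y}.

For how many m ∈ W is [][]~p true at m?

3

s: successors {t}; []~p there: t:T. ✓
t: successors {u}; []~p there: u:T. ✓
u: successors {v}; []~p there: v:F. ✗
v: successors {w}; []~p there: w:T. ✓
w: successors {x}; []~p there: x:F. ✗
x: successors {y}; []~p there: y:F. ✗
y: successors {y}; []~p there: y:F. ✗
Satisfying worlds: {s, t, v}.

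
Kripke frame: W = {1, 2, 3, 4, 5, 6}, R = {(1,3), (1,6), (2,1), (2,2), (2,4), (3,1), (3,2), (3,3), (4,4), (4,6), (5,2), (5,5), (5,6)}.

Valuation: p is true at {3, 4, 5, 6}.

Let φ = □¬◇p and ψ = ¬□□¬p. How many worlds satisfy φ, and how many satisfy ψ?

For □¬◇p:
1: successors {3, 6}; ¬◇p there: 3:F, 6:T. ✗
2: successors {1, 2, 4}; ¬◇p there: 1:F, 2:F, 4:F. ✗
3: successors {1, 2, 3}; ¬◇p there: 1:F, 2:F, 3:F. ✗
4: successors {4, 6}; ¬◇p there: 4:F, 6:T. ✗
5: successors {2, 5, 6}; ¬◇p there: 2:F, 5:F, 6:T. ✗
6: no successors, so □¬◇p holds vacuously. ✓
— 1 world.
For ¬□□¬p:
1: □□¬p is F. ✓
2: □□¬p is F. ✓
3: □□¬p is F. ✓
4: □□¬p is F. ✓
5: □□¬p is F. ✓
6: □□¬p is T. ✗
— 5 worlds.

1 and 5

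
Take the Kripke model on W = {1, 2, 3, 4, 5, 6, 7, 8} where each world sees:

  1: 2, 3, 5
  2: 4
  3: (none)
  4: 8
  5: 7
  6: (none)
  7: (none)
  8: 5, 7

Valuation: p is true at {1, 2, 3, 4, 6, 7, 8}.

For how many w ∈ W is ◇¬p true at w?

2

1: successors {2, 3, 5}; ¬p there: 2:F, 3:F, 5:T. ✓
2: successors {4}; ¬p there: 4:F. ✗
3: no successors, so ◇¬p fails. ✗
4: successors {8}; ¬p there: 8:F. ✗
5: successors {7}; ¬p there: 7:F. ✗
6: no successors, so ◇¬p fails. ✗
7: no successors, so ◇¬p fails. ✗
8: successors {5, 7}; ¬p there: 5:T, 7:F. ✓
Satisfying worlds: {1, 8}.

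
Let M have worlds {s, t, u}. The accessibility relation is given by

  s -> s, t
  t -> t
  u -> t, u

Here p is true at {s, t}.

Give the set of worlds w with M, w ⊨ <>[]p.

s: successors {s, t}; []p there: s:T, t:T. ✓
t: successors {t}; []p there: t:T. ✓
u: successors {t, u}; []p there: t:T, u:F. ✓

{s, t, u}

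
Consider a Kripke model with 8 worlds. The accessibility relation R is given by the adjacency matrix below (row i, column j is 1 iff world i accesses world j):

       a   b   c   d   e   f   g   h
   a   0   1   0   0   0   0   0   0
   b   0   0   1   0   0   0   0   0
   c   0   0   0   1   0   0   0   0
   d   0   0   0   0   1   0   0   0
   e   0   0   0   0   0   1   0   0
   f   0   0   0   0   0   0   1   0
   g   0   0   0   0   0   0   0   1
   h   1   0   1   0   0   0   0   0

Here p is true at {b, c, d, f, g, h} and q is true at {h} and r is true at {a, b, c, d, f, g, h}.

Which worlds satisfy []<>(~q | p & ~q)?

a: successors {b}; <>(~q | p & ~q) there: b:T. ✓
b: successors {c}; <>(~q | p & ~q) there: c:T. ✓
c: successors {d}; <>(~q | p & ~q) there: d:T. ✓
d: successors {e}; <>(~q | p & ~q) there: e:T. ✓
e: successors {f}; <>(~q | p & ~q) there: f:T. ✓
f: successors {g}; <>(~q | p & ~q) there: g:F. ✗
g: successors {h}; <>(~q | p & ~q) there: h:T. ✓
h: successors {a, c}; <>(~q | p & ~q) there: a:T, c:T. ✓

{a, b, c, d, e, g, h}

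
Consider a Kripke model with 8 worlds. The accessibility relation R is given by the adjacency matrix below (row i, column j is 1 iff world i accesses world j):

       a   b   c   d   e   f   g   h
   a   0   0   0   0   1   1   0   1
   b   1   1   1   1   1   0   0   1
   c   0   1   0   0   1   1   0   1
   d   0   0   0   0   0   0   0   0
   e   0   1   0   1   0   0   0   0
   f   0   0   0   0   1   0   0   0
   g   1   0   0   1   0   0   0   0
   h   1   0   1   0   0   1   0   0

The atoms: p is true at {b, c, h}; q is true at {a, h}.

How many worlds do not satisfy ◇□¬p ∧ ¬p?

5

a: ◇□¬p is T, ¬p is T. ✓
b: ◇□¬p is T, ¬p is F. ✗
c: ◇□¬p is T, ¬p is F. ✗
d: ◇□¬p is F, ¬p is T. ✗
e: ◇□¬p is T, ¬p is T. ✓
f: ◇□¬p is F, ¬p is T. ✗
g: ◇□¬p is T, ¬p is T. ✓
h: ◇□¬p is T, ¬p is F. ✗
Satisfying worlds: {a, e, g}.
So ◇□¬p ∧ ¬p fails at the other 5 worlds.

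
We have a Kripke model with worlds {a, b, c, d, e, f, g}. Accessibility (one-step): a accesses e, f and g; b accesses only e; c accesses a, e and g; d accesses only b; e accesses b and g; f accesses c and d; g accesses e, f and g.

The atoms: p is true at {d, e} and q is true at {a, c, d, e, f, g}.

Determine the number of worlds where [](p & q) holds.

a: successors {e, f, g}; p & q there: e:T, f:F, g:F. ✗
b: successors {e}; p & q there: e:T. ✓
c: successors {a, e, g}; p & q there: a:F, e:T, g:F. ✗
d: successors {b}; p & q there: b:F. ✗
e: successors {b, g}; p & q there: b:F, g:F. ✗
f: successors {c, d}; p & q there: c:F, d:T. ✗
g: successors {e, f, g}; p & q there: e:T, f:F, g:F. ✗
Satisfying worlds: {b}.

1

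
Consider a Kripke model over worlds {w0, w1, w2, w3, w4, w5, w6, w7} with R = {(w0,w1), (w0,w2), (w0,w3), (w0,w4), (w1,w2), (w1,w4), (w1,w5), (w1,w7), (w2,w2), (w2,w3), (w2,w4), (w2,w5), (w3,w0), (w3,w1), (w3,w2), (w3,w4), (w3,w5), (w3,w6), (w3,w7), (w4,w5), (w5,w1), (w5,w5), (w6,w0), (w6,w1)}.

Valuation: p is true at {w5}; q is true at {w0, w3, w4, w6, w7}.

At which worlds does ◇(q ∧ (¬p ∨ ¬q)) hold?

{w0, w1, w2, w3, w6}

w0: successors {w1, w2, w3, w4}; q ∧ (¬p ∨ ¬q) there: w1:F, w2:F, w3:T, w4:T. ✓
w1: successors {w2, w4, w5, w7}; q ∧ (¬p ∨ ¬q) there: w2:F, w4:T, w5:F, w7:T. ✓
w2: successors {w2, w3, w4, w5}; q ∧ (¬p ∨ ¬q) there: w2:F, w3:T, w4:T, w5:F. ✓
w3: successors {w0, w1, w2, w4, w5, w6, w7}; q ∧ (¬p ∨ ¬q) there: w0:T, w1:F, w2:F, w4:T, w5:F, w6:T, w7:T. ✓
w4: successors {w5}; q ∧ (¬p ∨ ¬q) there: w5:F. ✗
w5: successors {w1, w5}; q ∧ (¬p ∨ ¬q) there: w1:F, w5:F. ✗
w6: successors {w0, w1}; q ∧ (¬p ∨ ¬q) there: w0:T, w1:F. ✓
w7: no successors, so ◇(q ∧ (¬p ∨ ¬q)) fails. ✗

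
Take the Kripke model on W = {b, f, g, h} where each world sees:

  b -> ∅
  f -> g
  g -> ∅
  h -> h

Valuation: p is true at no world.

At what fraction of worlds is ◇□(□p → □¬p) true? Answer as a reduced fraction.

1/2

b: no successors, so ◇□(□p → □¬p) fails. ✗
f: successors {g}; □(□p → □¬p) there: g:T. ✓
g: no successors, so ◇□(□p → □¬p) fails. ✗
h: successors {h}; □(□p → □¬p) there: h:T. ✓
That's 2 of 4 worlds, so 2/4 = 1/2.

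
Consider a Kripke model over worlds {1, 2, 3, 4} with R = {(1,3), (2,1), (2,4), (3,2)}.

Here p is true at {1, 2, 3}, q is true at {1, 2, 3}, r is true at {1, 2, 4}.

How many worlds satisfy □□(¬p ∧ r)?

1

1: successors {3}; □(¬p ∧ r) there: 3:F. ✗
2: successors {1, 4}; □(¬p ∧ r) there: 1:F, 4:T. ✗
3: successors {2}; □(¬p ∧ r) there: 2:F. ✗
4: no successors, so □□(¬p ∧ r) holds vacuously. ✓
Satisfying worlds: {4}.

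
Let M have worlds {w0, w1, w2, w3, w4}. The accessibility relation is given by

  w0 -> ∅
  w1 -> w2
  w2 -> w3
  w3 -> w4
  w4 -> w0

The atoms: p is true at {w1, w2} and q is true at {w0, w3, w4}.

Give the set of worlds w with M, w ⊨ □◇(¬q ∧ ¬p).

w0: no successors, so □◇(¬q ∧ ¬p) holds vacuously. ✓
w1: successors {w2}; ◇(¬q ∧ ¬p) there: w2:F. ✗
w2: successors {w3}; ◇(¬q ∧ ¬p) there: w3:F. ✗
w3: successors {w4}; ◇(¬q ∧ ¬p) there: w4:F. ✗
w4: successors {w0}; ◇(¬q ∧ ¬p) there: w0:F. ✗

{w0}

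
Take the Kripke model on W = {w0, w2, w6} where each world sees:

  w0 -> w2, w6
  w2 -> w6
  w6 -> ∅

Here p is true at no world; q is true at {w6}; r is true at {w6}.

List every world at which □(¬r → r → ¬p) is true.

w0: successors {w2, w6}; ¬r → r → ¬p there: w2:T, w6:T. ✓
w2: successors {w6}; ¬r → r → ¬p there: w6:T. ✓
w6: no successors, so □(¬r → r → ¬p) holds vacuously. ✓

{w0, w2, w6}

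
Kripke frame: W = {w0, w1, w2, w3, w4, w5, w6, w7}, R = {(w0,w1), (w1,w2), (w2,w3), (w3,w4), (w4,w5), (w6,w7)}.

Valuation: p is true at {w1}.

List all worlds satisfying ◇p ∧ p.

∅

w0: ◇p is T, p is F. ✗
w1: ◇p is F, p is T. ✗
w2: ◇p is F, p is F. ✗
w3: ◇p is F, p is F. ✗
w4: ◇p is F, p is F. ✗
w5: ◇p is F, p is F. ✗
w6: ◇p is F, p is F. ✗
w7: ◇p is F, p is F. ✗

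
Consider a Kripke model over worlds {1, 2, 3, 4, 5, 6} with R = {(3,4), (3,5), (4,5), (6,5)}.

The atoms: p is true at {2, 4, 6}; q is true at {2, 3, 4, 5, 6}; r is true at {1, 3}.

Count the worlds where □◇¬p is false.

1: no successors, so □◇¬p holds vacuously. ✓
2: no successors, so □◇¬p holds vacuously. ✓
3: successors {4, 5}; ◇¬p there: 4:T, 5:F. ✗
4: successors {5}; ◇¬p there: 5:F. ✗
5: no successors, so □◇¬p holds vacuously. ✓
6: successors {5}; ◇¬p there: 5:F. ✗
Satisfying worlds: {1, 2, 5}.
So □◇¬p fails at the other 3 worlds.

3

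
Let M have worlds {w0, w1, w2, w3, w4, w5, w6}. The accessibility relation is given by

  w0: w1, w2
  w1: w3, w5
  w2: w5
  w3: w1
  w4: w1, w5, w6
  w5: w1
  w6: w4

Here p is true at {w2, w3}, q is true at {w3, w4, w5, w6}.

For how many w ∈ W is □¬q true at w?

w0: successors {w1, w2}; ¬q there: w1:T, w2:T. ✓
w1: successors {w3, w5}; ¬q there: w3:F, w5:F. ✗
w2: successors {w5}; ¬q there: w5:F. ✗
w3: successors {w1}; ¬q there: w1:T. ✓
w4: successors {w1, w5, w6}; ¬q there: w1:T, w5:F, w6:F. ✗
w5: successors {w1}; ¬q there: w1:T. ✓
w6: successors {w4}; ¬q there: w4:F. ✗
Satisfying worlds: {w0, w3, w5}.

3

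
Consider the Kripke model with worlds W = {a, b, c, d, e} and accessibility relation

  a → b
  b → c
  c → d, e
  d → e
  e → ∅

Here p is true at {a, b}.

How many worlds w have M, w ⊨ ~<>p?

4

a: <>p is T. ✗
b: <>p is F. ✓
c: <>p is F. ✓
d: <>p is F. ✓
e: <>p is F. ✓
Satisfying worlds: {b, c, d, e}.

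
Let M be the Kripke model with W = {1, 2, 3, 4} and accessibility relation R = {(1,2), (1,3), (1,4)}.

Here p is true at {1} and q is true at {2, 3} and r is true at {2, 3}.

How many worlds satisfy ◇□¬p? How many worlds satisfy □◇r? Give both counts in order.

For ◇□¬p:
1: successors {2, 3, 4}; □¬p there: 2:T, 3:T, 4:T. ✓
2: no successors, so ◇□¬p fails. ✗
3: no successors, so ◇□¬p fails. ✗
4: no successors, so ◇□¬p fails. ✗
— 1 world.
For □◇r:
1: successors {2, 3, 4}; ◇r there: 2:F, 3:F, 4:F. ✗
2: no successors, so □◇r holds vacuously. ✓
3: no successors, so □◇r holds vacuously. ✓
4: no successors, so □◇r holds vacuously. ✓
— 3 worlds.

1 and 3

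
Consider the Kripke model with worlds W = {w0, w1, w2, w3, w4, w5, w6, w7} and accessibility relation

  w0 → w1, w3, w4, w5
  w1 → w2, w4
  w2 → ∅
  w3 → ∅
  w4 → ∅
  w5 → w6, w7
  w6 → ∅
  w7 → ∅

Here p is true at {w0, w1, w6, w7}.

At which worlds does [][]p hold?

w0: successors {w1, w3, w4, w5}; []p there: w1:F, w3:T, w4:T, w5:T. ✗
w1: successors {w2, w4}; []p there: w2:T, w4:T. ✓
w2: no successors, so [][]p holds vacuously. ✓
w3: no successors, so [][]p holds vacuously. ✓
w4: no successors, so [][]p holds vacuously. ✓
w5: successors {w6, w7}; []p there: w6:T, w7:T. ✓
w6: no successors, so [][]p holds vacuously. ✓
w7: no successors, so [][]p holds vacuously. ✓

{w1, w2, w3, w4, w5, w6, w7}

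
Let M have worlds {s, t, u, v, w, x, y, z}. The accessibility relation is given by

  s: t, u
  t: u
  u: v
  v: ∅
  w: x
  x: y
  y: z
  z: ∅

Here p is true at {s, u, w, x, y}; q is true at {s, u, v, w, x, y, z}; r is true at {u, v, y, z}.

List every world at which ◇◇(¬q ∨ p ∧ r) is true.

s: successors {t, u}; ◇(¬q ∨ p ∧ r) there: t:T, u:F. ✓
t: successors {u}; ◇(¬q ∨ p ∧ r) there: u:F. ✗
u: successors {v}; ◇(¬q ∨ p ∧ r) there: v:F. ✗
v: no successors, so ◇◇(¬q ∨ p ∧ r) fails. ✗
w: successors {x}; ◇(¬q ∨ p ∧ r) there: x:T. ✓
x: successors {y}; ◇(¬q ∨ p ∧ r) there: y:F. ✗
y: successors {z}; ◇(¬q ∨ p ∧ r) there: z:F. ✗
z: no successors, so ◇◇(¬q ∨ p ∧ r) fails. ✗

{s, w}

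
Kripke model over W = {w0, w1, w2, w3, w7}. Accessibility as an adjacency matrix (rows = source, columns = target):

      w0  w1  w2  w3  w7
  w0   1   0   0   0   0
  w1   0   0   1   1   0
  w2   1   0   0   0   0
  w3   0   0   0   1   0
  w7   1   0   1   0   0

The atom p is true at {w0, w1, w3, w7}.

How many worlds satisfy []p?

3

w0: successors {w0}; p there: w0:T. ✓
w1: successors {w2, w3}; p there: w2:F, w3:T. ✗
w2: successors {w0}; p there: w0:T. ✓
w3: successors {w3}; p there: w3:T. ✓
w7: successors {w0, w2}; p there: w0:T, w2:F. ✗
Satisfying worlds: {w0, w2, w3}.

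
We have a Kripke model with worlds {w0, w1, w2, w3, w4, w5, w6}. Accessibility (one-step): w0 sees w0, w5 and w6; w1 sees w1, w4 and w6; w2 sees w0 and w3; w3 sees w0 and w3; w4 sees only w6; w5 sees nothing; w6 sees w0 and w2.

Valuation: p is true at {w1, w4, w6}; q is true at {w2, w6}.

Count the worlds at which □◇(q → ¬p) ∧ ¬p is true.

w0: □◇(q → ¬p) is F, ¬p is T. ✗
w1: □◇(q → ¬p) is F, ¬p is F. ✗
w2: □◇(q → ¬p) is T, ¬p is T. ✓
w3: □◇(q → ¬p) is T, ¬p is T. ✓
w4: □◇(q → ¬p) is T, ¬p is F. ✗
w5: □◇(q → ¬p) is T, ¬p is T. ✓
w6: □◇(q → ¬p) is T, ¬p is F. ✗
Satisfying worlds: {w2, w3, w5}.

3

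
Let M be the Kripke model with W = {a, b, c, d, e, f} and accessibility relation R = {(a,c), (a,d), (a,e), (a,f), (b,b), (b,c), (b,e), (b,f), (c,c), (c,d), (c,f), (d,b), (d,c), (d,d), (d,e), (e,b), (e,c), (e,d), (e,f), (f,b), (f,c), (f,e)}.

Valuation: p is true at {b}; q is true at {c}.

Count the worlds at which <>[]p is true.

0

a: successors {c, d, e, f}; []p there: c:F, d:F, e:F, f:F. ✗
b: successors {b, c, e, f}; []p there: b:F, c:F, e:F, f:F. ✗
c: successors {c, d, f}; []p there: c:F, d:F, f:F. ✗
d: successors {b, c, d, e}; []p there: b:F, c:F, d:F, e:F. ✗
e: successors {b, c, d, f}; []p there: b:F, c:F, d:F, f:F. ✗
f: successors {b, c, e}; []p there: b:F, c:F, e:F. ✗
Satisfying worlds: ∅.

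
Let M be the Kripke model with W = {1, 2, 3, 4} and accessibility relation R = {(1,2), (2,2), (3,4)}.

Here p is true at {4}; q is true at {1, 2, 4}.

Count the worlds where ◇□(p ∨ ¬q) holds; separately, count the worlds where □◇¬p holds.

For ◇□(p ∨ ¬q):
1: successors {2}; □(p ∨ ¬q) there: 2:F. ✗
2: successors {2}; □(p ∨ ¬q) there: 2:F. ✗
3: successors {4}; □(p ∨ ¬q) there: 4:T. ✓
4: no successors, so ◇□(p ∨ ¬q) fails. ✗
— 1 world.
For □◇¬p:
1: successors {2}; ◇¬p there: 2:T. ✓
2: successors {2}; ◇¬p there: 2:T. ✓
3: successors {4}; ◇¬p there: 4:F. ✗
4: no successors, so □◇¬p holds vacuously. ✓
— 3 worlds.

1 and 3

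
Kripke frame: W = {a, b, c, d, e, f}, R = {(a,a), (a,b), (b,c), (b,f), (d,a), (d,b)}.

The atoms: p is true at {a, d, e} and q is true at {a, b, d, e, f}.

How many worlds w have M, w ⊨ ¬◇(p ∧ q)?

4

a: ◇(p ∧ q) is T. ✗
b: ◇(p ∧ q) is F. ✓
c: ◇(p ∧ q) is F. ✓
d: ◇(p ∧ q) is T. ✗
e: ◇(p ∧ q) is F. ✓
f: ◇(p ∧ q) is F. ✓
Satisfying worlds: {b, c, e, f}.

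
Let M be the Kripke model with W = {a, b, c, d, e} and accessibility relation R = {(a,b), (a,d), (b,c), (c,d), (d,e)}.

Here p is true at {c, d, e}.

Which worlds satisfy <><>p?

a: successors {b, d}; <>p there: b:T, d:T. ✓
b: successors {c}; <>p there: c:T. ✓
c: successors {d}; <>p there: d:T. ✓
d: successors {e}; <>p there: e:F. ✗
e: no successors, so <><>p fails. ✗

{a, b, c}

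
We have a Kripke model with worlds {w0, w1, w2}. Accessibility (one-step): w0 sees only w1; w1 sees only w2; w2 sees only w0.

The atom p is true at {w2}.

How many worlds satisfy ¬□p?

w0: □p is F. ✓
w1: □p is T. ✗
w2: □p is F. ✓
Satisfying worlds: {w0, w2}.

2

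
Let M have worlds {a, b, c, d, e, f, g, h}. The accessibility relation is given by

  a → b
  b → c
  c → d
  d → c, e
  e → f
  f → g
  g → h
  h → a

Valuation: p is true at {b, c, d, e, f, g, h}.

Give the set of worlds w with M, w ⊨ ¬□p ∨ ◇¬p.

a: ¬□p is F, ◇¬p is F. ✗
b: ¬□p is F, ◇¬p is F. ✗
c: ¬□p is F, ◇¬p is F. ✗
d: ¬□p is F, ◇¬p is F. ✗
e: ¬□p is F, ◇¬p is F. ✗
f: ¬□p is F, ◇¬p is F. ✗
g: ¬□p is F, ◇¬p is F. ✗
h: ¬□p is T, ◇¬p is T. ✓

{h}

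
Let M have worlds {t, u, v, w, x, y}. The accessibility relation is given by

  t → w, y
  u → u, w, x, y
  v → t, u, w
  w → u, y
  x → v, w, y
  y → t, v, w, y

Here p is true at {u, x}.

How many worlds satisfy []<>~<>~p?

t: successors {w, y}; <>~<>~p there: w:F, y:F. ✗
u: successors {u, w, x, y}; <>~<>~p there: u:F, w:F, x:F, y:F. ✗
v: successors {t, u, w}; <>~<>~p there: t:F, u:F, w:F. ✗
w: successors {u, y}; <>~<>~p there: u:F, y:F. ✗
x: successors {v, w, y}; <>~<>~p there: v:F, w:F, y:F. ✗
y: successors {t, v, w, y}; <>~<>~p there: t:F, v:F, w:F, y:F. ✗
Satisfying worlds: ∅.

0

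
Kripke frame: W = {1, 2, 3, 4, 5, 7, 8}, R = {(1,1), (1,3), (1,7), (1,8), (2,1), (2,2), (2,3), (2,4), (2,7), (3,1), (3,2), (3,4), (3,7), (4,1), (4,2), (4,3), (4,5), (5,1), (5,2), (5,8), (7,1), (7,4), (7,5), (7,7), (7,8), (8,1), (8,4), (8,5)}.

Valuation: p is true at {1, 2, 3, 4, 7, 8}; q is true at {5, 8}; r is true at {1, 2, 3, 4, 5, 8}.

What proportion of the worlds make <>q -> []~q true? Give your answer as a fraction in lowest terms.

1: <>q is T, []~q is F. ✗
2: <>q is F, []~q is T. ✓
3: <>q is F, []~q is T. ✓
4: <>q is T, []~q is F. ✗
5: <>q is T, []~q is F. ✗
7: <>q is T, []~q is F. ✗
8: <>q is T, []~q is F. ✗
That's 2 of 7 worlds, so 2/7.

2/7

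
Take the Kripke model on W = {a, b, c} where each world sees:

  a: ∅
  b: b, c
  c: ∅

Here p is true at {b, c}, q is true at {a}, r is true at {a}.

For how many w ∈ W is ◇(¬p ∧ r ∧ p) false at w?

a: no successors, so ◇(¬p ∧ r ∧ p) fails. ✗
b: successors {b, c}; ¬p ∧ r ∧ p there: b:F, c:F. ✗
c: no successors, so ◇(¬p ∧ r ∧ p) fails. ✗
Satisfying worlds: ∅.
So ◇(¬p ∧ r ∧ p) fails at the other 3 worlds.

3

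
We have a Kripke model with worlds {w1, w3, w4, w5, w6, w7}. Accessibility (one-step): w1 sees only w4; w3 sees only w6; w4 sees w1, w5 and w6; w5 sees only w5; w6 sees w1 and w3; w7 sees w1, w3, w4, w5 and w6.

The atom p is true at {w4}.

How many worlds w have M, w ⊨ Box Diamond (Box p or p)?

w1: successors {w4}; Diamond (Box p or p) there: w4:T. ✓
w3: successors {w6}; Diamond (Box p or p) there: w6:T. ✓
w4: successors {w1, w5, w6}; Diamond (Box p or p) there: w1:T, w5:F, w6:T. ✗
w5: successors {w5}; Diamond (Box p or p) there: w5:F. ✗
w6: successors {w1, w3}; Diamond (Box p or p) there: w1:T, w3:F. ✗
w7: successors {w1, w3, w4, w5, w6}; Diamond (Box p or p) there: w1:T, w3:F, w4:T, w5:F, w6:T. ✗
Satisfying worlds: {w1, w3}.

2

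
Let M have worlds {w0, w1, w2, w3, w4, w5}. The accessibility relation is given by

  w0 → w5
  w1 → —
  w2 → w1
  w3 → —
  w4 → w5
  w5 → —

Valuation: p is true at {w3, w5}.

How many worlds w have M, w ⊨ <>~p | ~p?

w0: <>~p is F, ~p is T. ✓
w1: <>~p is F, ~p is T. ✓
w2: <>~p is T, ~p is T. ✓
w3: <>~p is F, ~p is F. ✗
w4: <>~p is F, ~p is T. ✓
w5: <>~p is F, ~p is F. ✗
Satisfying worlds: {w0, w1, w2, w4}.

4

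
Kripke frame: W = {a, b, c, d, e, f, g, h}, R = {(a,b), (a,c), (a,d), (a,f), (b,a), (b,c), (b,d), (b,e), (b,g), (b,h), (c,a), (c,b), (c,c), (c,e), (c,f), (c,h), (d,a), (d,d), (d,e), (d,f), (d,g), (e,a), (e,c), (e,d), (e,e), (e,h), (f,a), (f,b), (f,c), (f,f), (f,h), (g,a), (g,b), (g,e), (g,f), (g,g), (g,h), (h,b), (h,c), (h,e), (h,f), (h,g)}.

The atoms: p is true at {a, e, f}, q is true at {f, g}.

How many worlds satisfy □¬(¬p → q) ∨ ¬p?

a: □¬(¬p → q) is F, ¬p is F. ✗
b: □¬(¬p → q) is F, ¬p is T. ✓
c: □¬(¬p → q) is F, ¬p is T. ✓
d: □¬(¬p → q) is F, ¬p is T. ✓
e: □¬(¬p → q) is F, ¬p is F. ✗
f: □¬(¬p → q) is F, ¬p is F. ✗
g: □¬(¬p → q) is F, ¬p is T. ✓
h: □¬(¬p → q) is F, ¬p is T. ✓
Satisfying worlds: {b, c, d, g, h}.

5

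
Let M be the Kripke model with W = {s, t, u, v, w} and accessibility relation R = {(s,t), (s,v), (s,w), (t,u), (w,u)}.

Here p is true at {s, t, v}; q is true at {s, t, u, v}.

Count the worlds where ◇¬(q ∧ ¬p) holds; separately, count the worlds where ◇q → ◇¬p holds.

1 and 5

For ◇¬(q ∧ ¬p):
s: successors {t, v, w}; ¬(q ∧ ¬p) there: t:T, v:T, w:T. ✓
t: successors {u}; ¬(q ∧ ¬p) there: u:F. ✗
u: no successors, so ◇¬(q ∧ ¬p) fails. ✗
v: no successors, so ◇¬(q ∧ ¬p) fails. ✗
w: successors {u}; ¬(q ∧ ¬p) there: u:F. ✗
— 1 world.
For ◇q → ◇¬p:
s: ◇q is T, ◇¬p is T. ✓
t: ◇q is T, ◇¬p is T. ✓
u: ◇q is F, ◇¬p is F. ✓
v: ◇q is F, ◇¬p is F. ✓
w: ◇q is T, ◇¬p is T. ✓
— 5 worlds.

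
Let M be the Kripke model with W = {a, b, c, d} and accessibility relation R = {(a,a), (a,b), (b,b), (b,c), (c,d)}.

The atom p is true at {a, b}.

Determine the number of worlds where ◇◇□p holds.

2

a: successors {a, b}; ◇□p there: a:T, b:F. ✓
b: successors {b, c}; ◇□p there: b:F, c:T. ✓
c: successors {d}; ◇□p there: d:F. ✗
d: no successors, so ◇◇□p fails. ✗
Satisfying worlds: {a, b}.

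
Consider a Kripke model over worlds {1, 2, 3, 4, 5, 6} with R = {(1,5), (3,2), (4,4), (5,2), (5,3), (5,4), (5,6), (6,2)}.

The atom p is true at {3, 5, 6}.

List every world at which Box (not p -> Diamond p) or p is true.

{1, 2, 3, 5, 6}

1: Box (not p -> Diamond p) is T, p is F. ✓
2: Box (not p -> Diamond p) is T, p is F. ✓
3: Box (not p -> Diamond p) is F, p is T. ✓
4: Box (not p -> Diamond p) is F, p is F. ✗
5: Box (not p -> Diamond p) is F, p is T. ✓
6: Box (not p -> Diamond p) is F, p is T. ✓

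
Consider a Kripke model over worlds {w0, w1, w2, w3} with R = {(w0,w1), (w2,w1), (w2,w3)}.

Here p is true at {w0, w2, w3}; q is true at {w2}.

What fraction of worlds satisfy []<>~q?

w0: successors {w1}; <>~q there: w1:F. ✗
w1: no successors, so []<>~q holds vacuously. ✓
w2: successors {w1, w3}; <>~q there: w1:F, w3:F. ✗
w3: no successors, so []<>~q holds vacuously. ✓
That's 2 of 4 worlds, so 2/4 = 1/2.

1/2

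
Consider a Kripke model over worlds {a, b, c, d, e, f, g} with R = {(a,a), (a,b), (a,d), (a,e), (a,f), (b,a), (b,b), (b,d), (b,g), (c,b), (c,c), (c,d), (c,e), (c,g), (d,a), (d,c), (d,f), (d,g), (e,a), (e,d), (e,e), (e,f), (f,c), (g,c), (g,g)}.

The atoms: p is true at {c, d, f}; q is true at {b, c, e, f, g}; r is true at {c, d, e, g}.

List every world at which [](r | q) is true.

a: successors {a, b, d, e, f}; r | q there: a:F, b:T, d:T, e:T, f:T. ✗
b: successors {a, b, d, g}; r | q there: a:F, b:T, d:T, g:T. ✗
c: successors {b, c, d, e, g}; r | q there: b:T, c:T, d:T, e:T, g:T. ✓
d: successors {a, c, f, g}; r | q there: a:F, c:T, f:T, g:T. ✗
e: successors {a, d, e, f}; r | q there: a:F, d:T, e:T, f:T. ✗
f: successors {c}; r | q there: c:T. ✓
g: successors {c, g}; r | q there: c:T, g:T. ✓

{c, f, g}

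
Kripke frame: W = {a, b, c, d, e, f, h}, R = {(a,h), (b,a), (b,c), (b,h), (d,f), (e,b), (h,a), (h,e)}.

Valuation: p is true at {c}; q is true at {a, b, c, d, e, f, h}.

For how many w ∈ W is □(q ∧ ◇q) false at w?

2

a: successors {h}; q ∧ ◇q there: h:T. ✓
b: successors {a, c, h}; q ∧ ◇q there: a:T, c:F, h:T. ✗
c: no successors, so □(q ∧ ◇q) holds vacuously. ✓
d: successors {f}; q ∧ ◇q there: f:F. ✗
e: successors {b}; q ∧ ◇q there: b:T. ✓
f: no successors, so □(q ∧ ◇q) holds vacuously. ✓
h: successors {a, e}; q ∧ ◇q there: a:T, e:T. ✓
Satisfying worlds: {a, c, e, f, h}.
So □(q ∧ ◇q) fails at the other 2 worlds.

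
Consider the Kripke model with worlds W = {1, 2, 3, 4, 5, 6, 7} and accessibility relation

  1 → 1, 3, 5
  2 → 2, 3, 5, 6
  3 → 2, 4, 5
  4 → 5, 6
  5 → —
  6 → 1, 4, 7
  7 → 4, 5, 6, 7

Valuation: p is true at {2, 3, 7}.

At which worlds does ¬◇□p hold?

1: ◇□p is T. ✗
2: ◇□p is T. ✗
3: ◇□p is T. ✗
4: ◇□p is T. ✗
5: ◇□p is F. ✓
6: ◇□p is F. ✓
7: ◇□p is T. ✗

{5, 6}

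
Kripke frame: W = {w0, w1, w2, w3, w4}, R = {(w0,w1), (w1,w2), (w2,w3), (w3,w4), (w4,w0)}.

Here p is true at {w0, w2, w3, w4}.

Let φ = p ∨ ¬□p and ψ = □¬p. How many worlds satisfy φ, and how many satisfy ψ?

4 and 1

For p ∨ ¬□p:
w0: p is T, ¬□p is T. ✓
w1: p is F, ¬□p is F. ✗
w2: p is T, ¬□p is F. ✓
w3: p is T, ¬□p is F. ✓
w4: p is T, ¬□p is F. ✓
— 4 worlds.
For □¬p:
w0: successors {w1}; ¬p there: w1:T. ✓
w1: successors {w2}; ¬p there: w2:F. ✗
w2: successors {w3}; ¬p there: w3:F. ✗
w3: successors {w4}; ¬p there: w4:F. ✗
w4: successors {w0}; ¬p there: w0:F. ✗
— 1 world.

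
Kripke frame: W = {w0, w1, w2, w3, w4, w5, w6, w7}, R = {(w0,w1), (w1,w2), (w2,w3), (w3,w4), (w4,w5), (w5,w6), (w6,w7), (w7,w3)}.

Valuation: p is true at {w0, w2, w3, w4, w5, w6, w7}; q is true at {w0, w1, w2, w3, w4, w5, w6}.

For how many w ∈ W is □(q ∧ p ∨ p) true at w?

w0: successors {w1}; q ∧ p ∨ p there: w1:F. ✗
w1: successors {w2}; q ∧ p ∨ p there: w2:T. ✓
w2: successors {w3}; q ∧ p ∨ p there: w3:T. ✓
w3: successors {w4}; q ∧ p ∨ p there: w4:T. ✓
w4: successors {w5}; q ∧ p ∨ p there: w5:T. ✓
w5: successors {w6}; q ∧ p ∨ p there: w6:T. ✓
w6: successors {w7}; q ∧ p ∨ p there: w7:T. ✓
w7: successors {w3}; q ∧ p ∨ p there: w3:T. ✓
Satisfying worlds: {w1, w2, w3, w4, w5, w6, w7}.

7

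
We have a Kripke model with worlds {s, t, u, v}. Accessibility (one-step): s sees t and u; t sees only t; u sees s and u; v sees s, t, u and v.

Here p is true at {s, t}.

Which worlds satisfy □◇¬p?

{u}

s: successors {t, u}; ◇¬p there: t:F, u:T. ✗
t: successors {t}; ◇¬p there: t:F. ✗
u: successors {s, u}; ◇¬p there: s:T, u:T. ✓
v: successors {s, t, u, v}; ◇¬p there: s:T, t:F, u:T, v:T. ✗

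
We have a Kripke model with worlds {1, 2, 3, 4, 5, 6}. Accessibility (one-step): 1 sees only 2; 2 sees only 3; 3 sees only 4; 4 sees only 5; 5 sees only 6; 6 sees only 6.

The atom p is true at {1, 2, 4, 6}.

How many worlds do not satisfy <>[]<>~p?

5

1: successors {2}; []<>~p there: 2:F. ✗
2: successors {3}; []<>~p there: 3:T. ✓
3: successors {4}; []<>~p there: 4:F. ✗
4: successors {5}; []<>~p there: 5:F. ✗
5: successors {6}; []<>~p there: 6:F. ✗
6: successors {6}; []<>~p there: 6:F. ✗
Satisfying worlds: {2}.
So <>[]<>~p fails at the other 5 worlds.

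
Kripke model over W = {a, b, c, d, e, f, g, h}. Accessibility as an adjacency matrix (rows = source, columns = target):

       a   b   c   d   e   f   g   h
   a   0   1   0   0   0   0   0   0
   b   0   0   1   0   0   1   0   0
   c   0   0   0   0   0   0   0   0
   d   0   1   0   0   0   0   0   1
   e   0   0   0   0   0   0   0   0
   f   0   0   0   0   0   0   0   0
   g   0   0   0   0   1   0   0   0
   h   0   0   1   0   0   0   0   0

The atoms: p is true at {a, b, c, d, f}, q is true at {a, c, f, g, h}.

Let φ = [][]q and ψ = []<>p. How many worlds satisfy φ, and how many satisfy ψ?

8 and 5

For [][]q:
a: successors {b}; []q there: b:T. ✓
b: successors {c, f}; []q there: c:T, f:T. ✓
c: no successors, so [][]q holds vacuously. ✓
d: successors {b, h}; []q there: b:T, h:T. ✓
e: no successors, so [][]q holds vacuously. ✓
f: no successors, so [][]q holds vacuously. ✓
g: successors {e}; []q there: e:T. ✓
h: successors {c}; []q there: c:T. ✓
— 8 worlds.
For []<>p:
a: successors {b}; <>p there: b:T. ✓
b: successors {c, f}; <>p there: c:F, f:F. ✗
c: no successors, so []<>p holds vacuously. ✓
d: successors {b, h}; <>p there: b:T, h:T. ✓
e: no successors, so []<>p holds vacuously. ✓
f: no successors, so []<>p holds vacuously. ✓
g: successors {e}; <>p there: e:F. ✗
h: successors {c}; <>p there: c:F. ✗
— 5 worlds.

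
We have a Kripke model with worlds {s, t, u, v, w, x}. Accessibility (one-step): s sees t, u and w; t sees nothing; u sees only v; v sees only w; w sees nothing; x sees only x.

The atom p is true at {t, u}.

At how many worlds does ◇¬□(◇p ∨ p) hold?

s: successors {t, u, w}; ¬□(◇p ∨ p) there: t:F, u:T, w:F. ✓
t: no successors, so ◇¬□(◇p ∨ p) fails. ✗
u: successors {v}; ¬□(◇p ∨ p) there: v:T. ✓
v: successors {w}; ¬□(◇p ∨ p) there: w:F. ✗
w: no successors, so ◇¬□(◇p ∨ p) fails. ✗
x: successors {x}; ¬□(◇p ∨ p) there: x:T. ✓
Satisfying worlds: {s, u, x}.

3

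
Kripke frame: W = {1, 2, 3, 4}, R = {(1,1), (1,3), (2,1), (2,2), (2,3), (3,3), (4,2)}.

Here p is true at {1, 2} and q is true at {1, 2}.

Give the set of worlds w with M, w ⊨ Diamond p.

{1, 2, 4}

1: successors {1, 3}; p there: 1:T, 3:F. ✓
2: successors {1, 2, 3}; p there: 1:T, 2:T, 3:F. ✓
3: successors {3}; p there: 3:F. ✗
4: successors {2}; p there: 2:T. ✓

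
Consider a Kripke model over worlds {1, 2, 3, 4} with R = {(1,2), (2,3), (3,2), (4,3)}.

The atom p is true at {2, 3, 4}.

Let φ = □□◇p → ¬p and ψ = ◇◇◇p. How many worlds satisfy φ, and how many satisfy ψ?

For □□◇p → ¬p:
1: □□◇p is T, ¬p is T. ✓
2: □□◇p is T, ¬p is F. ✗
3: □□◇p is T, ¬p is F. ✗
4: □□◇p is T, ¬p is F. ✗
— 1 world.
For ◇◇◇p:
1: successors {2}; ◇◇p there: 2:T. ✓
2: successors {3}; ◇◇p there: 3:T. ✓
3: successors {2}; ◇◇p there: 2:T. ✓
4: successors {3}; ◇◇p there: 3:T. ✓
— 4 worlds.

1 and 4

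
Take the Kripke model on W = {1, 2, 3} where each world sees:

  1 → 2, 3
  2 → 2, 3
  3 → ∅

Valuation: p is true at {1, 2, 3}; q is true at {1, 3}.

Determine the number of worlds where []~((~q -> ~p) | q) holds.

1: successors {2, 3}; ~((~q -> ~p) | q) there: 2:T, 3:F. ✗
2: successors {2, 3}; ~((~q -> ~p) | q) there: 2:T, 3:F. ✗
3: no successors, so []~((~q -> ~p) | q) holds vacuously. ✓
Satisfying worlds: {3}.

1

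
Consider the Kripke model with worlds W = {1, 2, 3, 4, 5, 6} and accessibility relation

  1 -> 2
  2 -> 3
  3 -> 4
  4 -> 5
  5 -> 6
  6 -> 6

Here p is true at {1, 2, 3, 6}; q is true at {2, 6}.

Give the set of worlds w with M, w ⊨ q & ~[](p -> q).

1: q is F, ~[](p -> q) is F. ✗
2: q is T, ~[](p -> q) is T. ✓
3: q is F, ~[](p -> q) is F. ✗
4: q is F, ~[](p -> q) is F. ✗
5: q is F, ~[](p -> q) is F. ✗
6: q is T, ~[](p -> q) is F. ✗

{2}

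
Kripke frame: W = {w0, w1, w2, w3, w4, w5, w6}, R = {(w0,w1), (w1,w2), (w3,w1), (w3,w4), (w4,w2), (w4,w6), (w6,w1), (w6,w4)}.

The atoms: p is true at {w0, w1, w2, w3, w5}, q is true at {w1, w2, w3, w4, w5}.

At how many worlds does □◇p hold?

w0: successors {w1}; ◇p there: w1:T. ✓
w1: successors {w2}; ◇p there: w2:F. ✗
w2: no successors, so □◇p holds vacuously. ✓
w3: successors {w1, w4}; ◇p there: w1:T, w4:T. ✓
w4: successors {w2, w6}; ◇p there: w2:F, w6:T. ✗
w5: no successors, so □◇p holds vacuously. ✓
w6: successors {w1, w4}; ◇p there: w1:T, w4:T. ✓
Satisfying worlds: {w0, w2, w3, w5, w6}.

5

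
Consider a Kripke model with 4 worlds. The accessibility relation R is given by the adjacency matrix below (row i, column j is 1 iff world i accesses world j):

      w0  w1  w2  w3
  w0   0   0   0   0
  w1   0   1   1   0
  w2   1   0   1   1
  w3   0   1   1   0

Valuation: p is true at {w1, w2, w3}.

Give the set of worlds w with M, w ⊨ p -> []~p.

w0: p is F, []~p is T. ✓
w1: p is T, []~p is F. ✗
w2: p is T, []~p is F. ✗
w3: p is T, []~p is F. ✗

{w0}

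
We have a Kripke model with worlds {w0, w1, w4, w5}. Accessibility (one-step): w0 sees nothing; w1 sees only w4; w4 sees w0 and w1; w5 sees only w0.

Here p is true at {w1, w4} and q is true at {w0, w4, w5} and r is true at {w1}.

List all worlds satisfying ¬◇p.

{w0, w5}

w0: ◇p is F. ✓
w1: ◇p is T. ✗
w4: ◇p is T. ✗
w5: ◇p is F. ✓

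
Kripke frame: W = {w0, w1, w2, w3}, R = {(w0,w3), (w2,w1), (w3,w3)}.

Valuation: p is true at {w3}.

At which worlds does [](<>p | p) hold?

w0: successors {w3}; <>p | p there: w3:T. ✓
w1: no successors, so [](<>p | p) holds vacuously. ✓
w2: successors {w1}; <>p | p there: w1:F. ✗
w3: successors {w3}; <>p | p there: w3:T. ✓

{w0, w1, w3}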